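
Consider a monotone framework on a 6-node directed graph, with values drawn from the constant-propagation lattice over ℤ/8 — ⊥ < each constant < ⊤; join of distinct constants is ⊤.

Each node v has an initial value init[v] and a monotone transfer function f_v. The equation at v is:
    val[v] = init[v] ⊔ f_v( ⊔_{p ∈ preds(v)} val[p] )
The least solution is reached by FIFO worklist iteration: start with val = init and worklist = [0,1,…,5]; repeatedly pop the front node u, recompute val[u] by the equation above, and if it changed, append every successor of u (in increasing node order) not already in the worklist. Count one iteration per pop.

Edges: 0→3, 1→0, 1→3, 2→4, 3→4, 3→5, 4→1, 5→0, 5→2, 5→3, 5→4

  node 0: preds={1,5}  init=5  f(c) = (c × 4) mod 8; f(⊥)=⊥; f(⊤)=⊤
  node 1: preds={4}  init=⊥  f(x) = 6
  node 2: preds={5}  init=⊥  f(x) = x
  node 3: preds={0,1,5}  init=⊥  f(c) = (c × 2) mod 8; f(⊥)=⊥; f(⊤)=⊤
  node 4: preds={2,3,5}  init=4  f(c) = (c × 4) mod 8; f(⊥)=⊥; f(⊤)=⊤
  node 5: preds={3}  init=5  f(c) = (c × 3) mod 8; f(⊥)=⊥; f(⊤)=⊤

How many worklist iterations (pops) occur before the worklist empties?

Iteration log — 11 steps:
  step 1. node 0  ⊔preds=5  new=⊤  old=5  +wl: 
  step 2. node 1  ⊔preds=4  new=6  old=⊥  +wl: 0
  step 3. node 2  ⊔preds=5  new=5  old=⊥  +wl: 
  step 4. node 3  ⊔preds=⊤  new=⊤  old=⊥  +wl: 
  step 5. node 4  ⊔preds=⊤  new=⊤  old=4  +wl: 1
  step 6. node 5  ⊔preds=⊤  new=⊤  old=5  +wl: 2,3,4
  step 7. node 0  ⊔preds=⊤  new=⊤  stable
  step 8. node 1  ⊔preds=⊤  new=6  stable
  step 9. node 2  ⊔preds=⊤  new=⊤  old=5  +wl: 
  step 10. node 3  ⊔preds=⊤  new=⊤  stable
  step 11. node 4  ⊔preds=⊤  new=⊤  stable

Least fixpoint reached:
  node 0: ⊤
  node 1: 6
  node 2: ⊤
  node 3: ⊤
  node 4: ⊤
  node 5: ⊤

11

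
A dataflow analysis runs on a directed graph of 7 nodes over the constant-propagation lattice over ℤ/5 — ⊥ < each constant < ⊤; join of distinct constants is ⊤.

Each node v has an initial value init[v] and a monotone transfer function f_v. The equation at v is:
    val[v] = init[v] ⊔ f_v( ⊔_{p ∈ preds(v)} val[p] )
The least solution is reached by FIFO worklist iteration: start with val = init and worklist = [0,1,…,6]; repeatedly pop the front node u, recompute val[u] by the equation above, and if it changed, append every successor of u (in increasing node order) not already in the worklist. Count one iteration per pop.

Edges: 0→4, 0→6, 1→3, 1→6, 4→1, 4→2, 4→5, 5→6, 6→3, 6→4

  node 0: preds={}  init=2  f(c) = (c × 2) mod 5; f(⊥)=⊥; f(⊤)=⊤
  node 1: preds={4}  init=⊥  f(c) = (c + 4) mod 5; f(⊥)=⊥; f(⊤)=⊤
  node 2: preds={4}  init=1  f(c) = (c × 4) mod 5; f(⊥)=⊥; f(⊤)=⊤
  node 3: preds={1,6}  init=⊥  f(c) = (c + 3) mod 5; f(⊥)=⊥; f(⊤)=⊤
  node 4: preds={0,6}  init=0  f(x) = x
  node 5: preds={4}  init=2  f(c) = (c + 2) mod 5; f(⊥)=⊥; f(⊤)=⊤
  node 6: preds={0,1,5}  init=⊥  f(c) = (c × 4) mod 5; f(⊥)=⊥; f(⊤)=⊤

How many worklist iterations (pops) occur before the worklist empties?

Trace (12 dequeues):
  [1] u=0 | in ⊥ | out 2 | ==
  [2] u=1 | in 0 | out 4 | prev ⊥ | push {}
  [3] u=2 | in 0 | out ⊤ | prev 1 | push {}
  [4] u=3 | in 4 | out 2 | prev ⊥ | push {}
  [5] u=4 | in 2 | out ⊤ | prev 0 | push {1,2}
  [6] u=5 | in ⊤ | out ⊤ | prev 2 | push {}
  [7] u=6 | in ⊤ | out ⊤ | prev ⊥ | push {3,4}
  [8] u=1 | in ⊤ | out ⊤ | prev 4 | push {6}
  [9] u=2 | in ⊤ | out ⊤ | ==
  [10] u=3 | in ⊤ | out ⊤ | prev 2 | push {}
  [11] u=4 | in ⊤ | out ⊤ | ==
  [12] u=6 | in ⊤ | out ⊤ | ==

Converged values:
  [0] 2
  [1] ⊤
  [2] ⊤
  [3] ⊤
  [4] ⊤
  [5] ⊤
  [6] ⊤

12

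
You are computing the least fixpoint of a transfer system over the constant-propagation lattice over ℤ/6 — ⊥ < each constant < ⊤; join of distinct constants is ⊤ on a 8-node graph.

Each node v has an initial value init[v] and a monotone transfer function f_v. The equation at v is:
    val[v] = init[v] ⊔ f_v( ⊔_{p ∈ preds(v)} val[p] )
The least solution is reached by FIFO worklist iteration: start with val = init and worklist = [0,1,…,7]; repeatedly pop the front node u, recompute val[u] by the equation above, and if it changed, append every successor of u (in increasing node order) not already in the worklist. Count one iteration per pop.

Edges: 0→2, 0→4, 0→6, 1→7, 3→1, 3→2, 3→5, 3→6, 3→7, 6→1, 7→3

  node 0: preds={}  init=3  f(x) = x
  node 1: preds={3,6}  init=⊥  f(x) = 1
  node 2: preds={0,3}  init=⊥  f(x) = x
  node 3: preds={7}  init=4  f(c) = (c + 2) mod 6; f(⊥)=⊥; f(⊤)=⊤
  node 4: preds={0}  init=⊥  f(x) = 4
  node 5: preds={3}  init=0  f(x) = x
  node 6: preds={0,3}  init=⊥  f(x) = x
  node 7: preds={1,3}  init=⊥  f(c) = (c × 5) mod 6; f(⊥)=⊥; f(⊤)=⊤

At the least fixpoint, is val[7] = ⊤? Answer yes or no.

Iteration log — 15 steps:
  step 1. node 0  ⊔preds=⊥  new=3  stable
  step 2. node 1  ⊔preds=4  new=1  old=⊥  +wl: 
  step 3. node 2  ⊔preds=⊤  new=⊤  old=⊥  +wl: 
  step 4. node 3  ⊔preds=⊥  new=4  stable
  step 5. node 4  ⊔preds=3  new=4  old=⊥  +wl: 
  step 6. node 5  ⊔preds=4  new=⊤  old=0  +wl: 
  step 7. node 6  ⊔preds=⊤  new=⊤  old=⊥  +wl: 1
  step 8. node 7  ⊔preds=⊤  new=⊤  old=⊥  +wl: 3
  step 9. node 1  ⊔preds=⊤  new=1  stable
  step 10. node 3  ⊔preds=⊤  new=⊤  old=4  +wl: 1,2,5,6,7
  step 11. node 1  ⊔preds=⊤  new=1  stable
  step 12. node 2  ⊔preds=⊤  new=⊤  stable
  step 13. node 5  ⊔preds=⊤  new=⊤  stable
  step 14. node 6  ⊔preds=⊤  new=⊤  stable
  step 15. node 7  ⊔preds=⊤  new=⊤  stable

Least fixpoint reached:
  node 0: 3
  node 1: 1
  node 2: ⊤
  node 3: ⊤
  node 4: 4
  node 5: ⊤
  node 6: ⊤
  node 7: ⊤

yes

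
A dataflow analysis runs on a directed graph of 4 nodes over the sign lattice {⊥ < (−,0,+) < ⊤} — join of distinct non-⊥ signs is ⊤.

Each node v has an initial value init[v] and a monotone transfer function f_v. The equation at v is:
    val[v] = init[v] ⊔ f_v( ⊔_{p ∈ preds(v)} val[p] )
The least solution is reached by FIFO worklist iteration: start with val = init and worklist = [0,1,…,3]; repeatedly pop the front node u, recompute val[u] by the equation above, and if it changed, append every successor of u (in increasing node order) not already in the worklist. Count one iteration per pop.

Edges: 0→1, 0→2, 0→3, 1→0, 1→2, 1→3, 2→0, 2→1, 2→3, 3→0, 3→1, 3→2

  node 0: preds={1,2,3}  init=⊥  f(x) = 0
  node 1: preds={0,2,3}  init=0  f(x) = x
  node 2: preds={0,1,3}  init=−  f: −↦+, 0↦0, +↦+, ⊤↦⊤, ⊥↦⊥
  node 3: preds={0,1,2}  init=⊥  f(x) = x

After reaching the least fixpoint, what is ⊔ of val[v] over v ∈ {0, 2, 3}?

⊤

Trace (7 dequeues):
  [1] u=0 | in ⊤ | out 0 | prev ⊥ | push {}
  [2] u=1 | in ⊤ | out ⊤ | prev 0 | push {0}
  [3] u=2 | in ⊤ | out ⊤ | prev − | push {1}
  [4] u=3 | in ⊤ | out ⊤ | prev ⊥ | push {2}
  [5] u=0 | in ⊤ | out 0 | ==
  [6] u=1 | in ⊤ | out ⊤ | ==
  [7] u=2 | in ⊤ | out ⊤ | ==

Converged values:
  [0] 0
  [1] ⊤
  [2] ⊤
  [3] ⊤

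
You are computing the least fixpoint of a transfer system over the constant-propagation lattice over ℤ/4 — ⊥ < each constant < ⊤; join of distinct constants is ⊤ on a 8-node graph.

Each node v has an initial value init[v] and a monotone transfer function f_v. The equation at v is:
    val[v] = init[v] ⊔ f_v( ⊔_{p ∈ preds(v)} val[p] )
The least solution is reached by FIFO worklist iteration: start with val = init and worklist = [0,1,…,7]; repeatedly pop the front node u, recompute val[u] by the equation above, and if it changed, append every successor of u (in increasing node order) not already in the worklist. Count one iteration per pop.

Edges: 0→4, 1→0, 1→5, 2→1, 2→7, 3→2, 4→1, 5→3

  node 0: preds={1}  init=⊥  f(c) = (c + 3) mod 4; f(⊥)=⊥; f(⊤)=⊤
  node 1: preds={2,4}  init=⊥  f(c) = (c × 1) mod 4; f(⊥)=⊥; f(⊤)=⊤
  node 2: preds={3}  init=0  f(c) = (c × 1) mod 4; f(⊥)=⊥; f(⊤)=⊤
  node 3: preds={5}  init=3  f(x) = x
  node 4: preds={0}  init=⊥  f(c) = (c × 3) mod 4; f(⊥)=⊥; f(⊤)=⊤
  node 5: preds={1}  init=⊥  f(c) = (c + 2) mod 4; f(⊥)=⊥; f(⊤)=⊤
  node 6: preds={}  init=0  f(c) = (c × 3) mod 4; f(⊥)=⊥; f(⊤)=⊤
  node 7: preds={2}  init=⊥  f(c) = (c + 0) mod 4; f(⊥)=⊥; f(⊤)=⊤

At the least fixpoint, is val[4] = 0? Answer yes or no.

Worklist (19 pops):
  #1 pop 0: in=⊥ → ⊥ (no change)
  #2 pop 1: in=0 → 0 (was ⊥); enqueue [0]
  #3 pop 2: in=3 → ⊤ (was 0); enqueue [1]
  #4 pop 3: in=⊥ → 3 (no change)
  #5 pop 4: in=⊥ → ⊥ (no change)
  #6 pop 5: in=0 → 2 (was ⊥); enqueue [3]
  #7 pop 6: in=⊥ → 0 (no change)
  #8 pop 7: in=⊤ → ⊤ (was ⊥); enqueue []
  #9 pop 0: in=0 → 3 (was ⊥); enqueue [4]
  #10 pop 1: in=⊤ → ⊤ (was 0); enqueue [0,5]
  #11 pop 3: in=2 → ⊤ (was 3); enqueue [2]
  #12 pop 4: in=3 → 1 (was ⊥); enqueue [1]
  #13 pop 0: in=⊤ → ⊤ (was 3); enqueue [4]
  #14 pop 5: in=⊤ → ⊤ (was 2); enqueue [3]
  #15 pop 2: in=⊤ → ⊤ (no change)
  #16 pop 1: in=⊤ → ⊤ (no change)
  #17 pop 4: in=⊤ → ⊤ (was 1); enqueue [1]
  #18 pop 3: in=⊤ → ⊤ (no change)
  #19 pop 1: in=⊤ → ⊤ (no change)

Fixpoint:
  val[0] = ⊤
  val[1] = ⊤
  val[2] = ⊤
  val[3] = ⊤
  val[4] = ⊤
  val[5] = ⊤
  val[6] = 0
  val[7] = ⊤

no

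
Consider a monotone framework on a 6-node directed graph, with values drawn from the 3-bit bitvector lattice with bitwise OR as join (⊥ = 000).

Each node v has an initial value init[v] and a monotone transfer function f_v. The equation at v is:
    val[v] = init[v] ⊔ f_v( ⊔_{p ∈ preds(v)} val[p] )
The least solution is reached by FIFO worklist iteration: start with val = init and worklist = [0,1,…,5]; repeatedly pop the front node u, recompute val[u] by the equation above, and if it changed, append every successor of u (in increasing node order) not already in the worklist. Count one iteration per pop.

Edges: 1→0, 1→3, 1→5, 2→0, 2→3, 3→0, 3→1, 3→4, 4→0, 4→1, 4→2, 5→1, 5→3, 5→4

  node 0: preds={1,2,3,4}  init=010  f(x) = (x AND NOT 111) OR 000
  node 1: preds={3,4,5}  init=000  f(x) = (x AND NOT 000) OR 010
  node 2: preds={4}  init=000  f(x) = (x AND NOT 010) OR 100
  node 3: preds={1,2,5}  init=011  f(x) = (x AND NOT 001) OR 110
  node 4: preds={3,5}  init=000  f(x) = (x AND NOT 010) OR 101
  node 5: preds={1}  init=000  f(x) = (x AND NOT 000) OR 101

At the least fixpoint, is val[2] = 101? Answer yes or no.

yes

Trace (13 dequeues):
  [1] u=0 | in 011 | out 010 | ==
  [2] u=1 | in 011 | out 011 | prev 000 | push {0}
  [3] u=2 | in 000 | out 100 | prev 000 | push {}
  [4] u=3 | in 111 | out 111 | prev 011 | push {1}
  [5] u=4 | in 111 | out 101 | prev 000 | push {2}
  [6] u=5 | in 011 | out 111 | prev 000 | push {3,4}
  [7] u=0 | in 111 | out 010 | ==
  [8] u=1 | in 111 | out 111 | prev 011 | push {0,5}
  [9] u=2 | in 101 | out 101 | prev 100 | push {}
  [10] u=3 | in 111 | out 111 | ==
  [11] u=4 | in 111 | out 101 | ==
  [12] u=0 | in 111 | out 010 | ==
  [13] u=5 | in 111 | out 111 | ==

Converged values:
  [0] 010
  [1] 111
  [2] 101
  [3] 111
  [4] 101
  [5] 111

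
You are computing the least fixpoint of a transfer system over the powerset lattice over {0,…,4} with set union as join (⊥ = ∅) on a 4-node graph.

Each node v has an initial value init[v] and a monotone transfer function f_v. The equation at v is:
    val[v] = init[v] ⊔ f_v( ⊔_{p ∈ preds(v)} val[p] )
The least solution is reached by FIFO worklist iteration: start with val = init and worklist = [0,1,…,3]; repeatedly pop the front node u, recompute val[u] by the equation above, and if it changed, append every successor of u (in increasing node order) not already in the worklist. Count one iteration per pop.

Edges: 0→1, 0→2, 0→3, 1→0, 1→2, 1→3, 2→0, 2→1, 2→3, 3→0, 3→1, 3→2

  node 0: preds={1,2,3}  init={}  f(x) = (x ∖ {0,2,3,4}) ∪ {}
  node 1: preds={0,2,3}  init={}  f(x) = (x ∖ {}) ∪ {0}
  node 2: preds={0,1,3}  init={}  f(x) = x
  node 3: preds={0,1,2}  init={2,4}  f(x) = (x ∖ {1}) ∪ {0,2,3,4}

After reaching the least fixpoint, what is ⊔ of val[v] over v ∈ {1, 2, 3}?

Worklist (10 pops):
  #1 pop 0: in={2,4} → {} (no change)
  #2 pop 1: in={2,4} → {0,2,4} (was {}); enqueue [0]
  #3 pop 2: in={0,2,4} → {0,2,4} (was {}); enqueue [1]
  #4 pop 3: in={0,2,4} → {0,2,3,4} (was {2,4}); enqueue [2]
  #5 pop 0: in={0,2,3,4} → {} (no change)
  #6 pop 1: in={0,2,3,4} → {0,2,3,4} (was {0,2,4}); enqueue [0,3]
  #7 pop 2: in={0,2,3,4} → {0,2,3,4} (was {0,2,4}); enqueue [1]
  #8 pop 0: in={0,2,3,4} → {} (no change)
  #9 pop 3: in={0,2,3,4} → {0,2,3,4} (no change)
  #10 pop 1: in={0,2,3,4} → {0,2,3,4} (no change)

Fixpoint:
  val[0] = {}
  val[1] = {0,2,3,4}
  val[2] = {0,2,3,4}
  val[3] = {0,2,3,4}

{0,2,3,4}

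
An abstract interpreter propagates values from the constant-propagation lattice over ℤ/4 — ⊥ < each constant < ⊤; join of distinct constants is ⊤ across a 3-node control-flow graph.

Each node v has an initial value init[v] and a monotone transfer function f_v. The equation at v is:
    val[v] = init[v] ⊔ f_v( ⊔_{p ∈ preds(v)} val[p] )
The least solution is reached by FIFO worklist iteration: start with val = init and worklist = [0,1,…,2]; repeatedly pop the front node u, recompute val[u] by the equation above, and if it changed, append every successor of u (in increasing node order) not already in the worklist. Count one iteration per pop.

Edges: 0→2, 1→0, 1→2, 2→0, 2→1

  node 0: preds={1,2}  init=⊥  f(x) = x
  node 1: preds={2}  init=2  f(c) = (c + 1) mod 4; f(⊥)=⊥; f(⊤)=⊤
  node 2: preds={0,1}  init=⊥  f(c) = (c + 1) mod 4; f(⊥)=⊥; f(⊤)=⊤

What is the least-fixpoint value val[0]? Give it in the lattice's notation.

Trace (8 dequeues):
  [1] u=0 | in 2 | out 2 | prev ⊥ | push {}
  [2] u=1 | in ⊥ | out 2 | ==
  [3] u=2 | in 2 | out 3 | prev ⊥ | push {0,1}
  [4] u=0 | in ⊤ | out ⊤ | prev 2 | push {2}
  [5] u=1 | in 3 | out ⊤ | prev 2 | push {0}
  [6] u=2 | in ⊤ | out ⊤ | prev 3 | push {1}
  [7] u=0 | in ⊤ | out ⊤ | ==
  [8] u=1 | in ⊤ | out ⊤ | ==

Converged values:
  [0] ⊤
  [1] ⊤
  [2] ⊤

⊤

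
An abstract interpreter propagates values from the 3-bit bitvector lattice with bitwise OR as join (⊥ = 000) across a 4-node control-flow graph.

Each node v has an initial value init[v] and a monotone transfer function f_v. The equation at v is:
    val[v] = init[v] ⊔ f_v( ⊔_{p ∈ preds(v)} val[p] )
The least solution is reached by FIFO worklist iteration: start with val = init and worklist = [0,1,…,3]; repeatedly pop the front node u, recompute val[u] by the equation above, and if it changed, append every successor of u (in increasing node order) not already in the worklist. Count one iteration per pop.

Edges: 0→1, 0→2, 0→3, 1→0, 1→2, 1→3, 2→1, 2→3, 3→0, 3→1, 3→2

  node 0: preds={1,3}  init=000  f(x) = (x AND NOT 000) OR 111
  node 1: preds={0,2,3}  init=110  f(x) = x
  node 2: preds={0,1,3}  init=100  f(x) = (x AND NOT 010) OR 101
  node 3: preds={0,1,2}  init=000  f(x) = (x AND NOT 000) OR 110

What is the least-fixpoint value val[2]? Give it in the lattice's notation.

Iteration log — 7 steps:
  step 1. node 0  ⊔preds=110  new=111  old=000  +wl: 
  step 2. node 1  ⊔preds=111  new=111  old=110  +wl: 0
  step 3. node 2  ⊔preds=111  new=101  old=100  +wl: 1
  step 4. node 3  ⊔preds=111  new=111  old=000  +wl: 2
  step 5. node 0  ⊔preds=111  new=111  stable
  step 6. node 1  ⊔preds=111  new=111  stable
  step 7. node 2  ⊔preds=111  new=101  stable

Least fixpoint reached:
  node 0: 111
  node 1: 111
  node 2: 101
  node 3: 111

101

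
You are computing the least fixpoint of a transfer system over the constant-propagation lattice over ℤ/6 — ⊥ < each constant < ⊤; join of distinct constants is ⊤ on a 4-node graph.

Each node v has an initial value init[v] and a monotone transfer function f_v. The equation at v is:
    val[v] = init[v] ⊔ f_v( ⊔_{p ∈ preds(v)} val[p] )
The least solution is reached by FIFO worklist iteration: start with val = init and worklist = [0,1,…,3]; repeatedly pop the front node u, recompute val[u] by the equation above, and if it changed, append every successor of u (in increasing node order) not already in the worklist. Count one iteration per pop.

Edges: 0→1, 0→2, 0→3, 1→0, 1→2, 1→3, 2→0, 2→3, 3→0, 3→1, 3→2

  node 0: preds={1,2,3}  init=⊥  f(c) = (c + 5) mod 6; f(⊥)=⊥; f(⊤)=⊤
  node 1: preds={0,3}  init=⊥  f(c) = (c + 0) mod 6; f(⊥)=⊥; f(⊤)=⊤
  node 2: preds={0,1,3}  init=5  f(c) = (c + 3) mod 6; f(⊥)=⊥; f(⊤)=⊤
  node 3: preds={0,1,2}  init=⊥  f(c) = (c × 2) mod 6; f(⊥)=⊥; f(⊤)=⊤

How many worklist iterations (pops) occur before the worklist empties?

9

Worklist (9 pops):
  #1 pop 0: in=5 → 4 (was ⊥); enqueue []
  #2 pop 1: in=4 → 4 (was ⊥); enqueue [0]
  #3 pop 2: in=4 → ⊤ (was 5); enqueue []
  #4 pop 3: in=⊤ → ⊤ (was ⊥); enqueue [1,2]
  #5 pop 0: in=⊤ → ⊤ (was 4); enqueue [3]
  #6 pop 1: in=⊤ → ⊤ (was 4); enqueue [0]
  #7 pop 2: in=⊤ → ⊤ (no change)
  #8 pop 3: in=⊤ → ⊤ (no change)
  #9 pop 0: in=⊤ → ⊤ (no change)

Fixpoint:
  val[0] = ⊤
  val[1] = ⊤
  val[2] = ⊤
  val[3] = ⊤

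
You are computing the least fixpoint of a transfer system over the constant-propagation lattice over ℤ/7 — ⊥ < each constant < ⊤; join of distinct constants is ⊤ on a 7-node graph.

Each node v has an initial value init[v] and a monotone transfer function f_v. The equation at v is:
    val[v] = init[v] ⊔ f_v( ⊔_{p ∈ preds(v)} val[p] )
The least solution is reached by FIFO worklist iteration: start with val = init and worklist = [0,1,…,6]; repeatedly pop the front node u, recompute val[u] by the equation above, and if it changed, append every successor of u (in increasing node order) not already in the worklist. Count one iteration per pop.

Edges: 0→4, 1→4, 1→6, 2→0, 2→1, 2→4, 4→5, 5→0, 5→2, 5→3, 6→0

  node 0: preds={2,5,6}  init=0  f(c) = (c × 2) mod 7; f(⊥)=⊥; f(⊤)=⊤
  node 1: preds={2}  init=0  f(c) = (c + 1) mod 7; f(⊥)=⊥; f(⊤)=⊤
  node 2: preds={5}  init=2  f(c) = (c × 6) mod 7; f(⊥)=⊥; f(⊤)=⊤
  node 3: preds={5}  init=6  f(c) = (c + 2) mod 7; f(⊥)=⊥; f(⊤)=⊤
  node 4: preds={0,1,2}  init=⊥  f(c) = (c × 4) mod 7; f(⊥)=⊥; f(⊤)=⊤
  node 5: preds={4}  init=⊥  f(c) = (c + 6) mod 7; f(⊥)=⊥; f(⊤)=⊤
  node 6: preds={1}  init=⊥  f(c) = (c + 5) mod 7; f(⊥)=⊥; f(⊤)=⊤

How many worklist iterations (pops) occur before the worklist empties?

13

Iteration log — 13 steps:
  step 1. node 0  ⊔preds=2  new=⊤  old=0  +wl: 
  step 2. node 1  ⊔preds=2  new=⊤  old=0  +wl: 
  step 3. node 2  ⊔preds=⊥  new=2  stable
  step 4. node 3  ⊔preds=⊥  new=6  stable
  step 5. node 4  ⊔preds=⊤  new=⊤  old=⊥  +wl: 
  step 6. node 5  ⊔preds=⊤  new=⊤  old=⊥  +wl: 0,2,3
  step 7. node 6  ⊔preds=⊤  new=⊤  old=⊥  +wl: 
  step 8. node 0  ⊔preds=⊤  new=⊤  stable
  step 9. node 2  ⊔preds=⊤  new=⊤  old=2  +wl: 0,1,4
  step 10. node 3  ⊔preds=⊤  new=⊤  old=6  +wl: 
  step 11. node 0  ⊔preds=⊤  new=⊤  stable
  step 12. node 1  ⊔preds=⊤  new=⊤  stable
  step 13. node 4  ⊔preds=⊤  new=⊤  stable

Least fixpoint reached:
  node 0: ⊤
  node 1: ⊤
  node 2: ⊤
  node 3: ⊤
  node 4: ⊤
  node 5: ⊤
  node 6: ⊤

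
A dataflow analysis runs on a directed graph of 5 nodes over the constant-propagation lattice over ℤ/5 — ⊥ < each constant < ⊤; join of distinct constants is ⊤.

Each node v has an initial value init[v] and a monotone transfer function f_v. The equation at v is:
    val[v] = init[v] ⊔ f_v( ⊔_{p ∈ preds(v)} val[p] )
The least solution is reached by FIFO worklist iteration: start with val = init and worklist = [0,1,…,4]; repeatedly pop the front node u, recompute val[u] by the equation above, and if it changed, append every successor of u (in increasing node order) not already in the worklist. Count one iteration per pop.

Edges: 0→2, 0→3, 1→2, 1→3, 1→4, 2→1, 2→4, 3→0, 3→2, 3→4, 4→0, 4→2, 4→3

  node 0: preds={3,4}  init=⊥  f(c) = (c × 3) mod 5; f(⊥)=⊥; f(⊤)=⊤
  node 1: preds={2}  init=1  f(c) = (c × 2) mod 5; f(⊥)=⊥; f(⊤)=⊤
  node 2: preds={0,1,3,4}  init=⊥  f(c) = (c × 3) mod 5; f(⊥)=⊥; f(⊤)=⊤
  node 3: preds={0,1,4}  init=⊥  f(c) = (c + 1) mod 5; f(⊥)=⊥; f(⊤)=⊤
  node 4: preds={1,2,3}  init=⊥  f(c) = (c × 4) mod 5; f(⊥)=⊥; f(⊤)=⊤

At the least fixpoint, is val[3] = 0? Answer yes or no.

no

Worklist (14 pops):
  #1 pop 0: in=⊥ → ⊥ (no change)
  #2 pop 1: in=⊥ → 1 (no change)
  #3 pop 2: in=1 → 3 (was ⊥); enqueue [1]
  #4 pop 3: in=1 → 2 (was ⊥); enqueue [0,2]
  #5 pop 4: in=⊤ → ⊤ (was ⊥); enqueue [3]
  #6 pop 1: in=3 → 1 (no change)
  #7 pop 0: in=⊤ → ⊤ (was ⊥); enqueue []
  #8 pop 2: in=⊤ → ⊤ (was 3); enqueue [1,4]
  #9 pop 3: in=⊤ → ⊤ (was 2); enqueue [0,2]
  #10 pop 1: in=⊤ → ⊤ (was 1); enqueue [3]
  #11 pop 4: in=⊤ → ⊤ (no change)
  #12 pop 0: in=⊤ → ⊤ (no change)
  #13 pop 2: in=⊤ → ⊤ (no change)
  #14 pop 3: in=⊤ → ⊤ (no change)

Fixpoint:
  val[0] = ⊤
  val[1] = ⊤
  val[2] = ⊤
  val[3] = ⊤
  val[4] = ⊤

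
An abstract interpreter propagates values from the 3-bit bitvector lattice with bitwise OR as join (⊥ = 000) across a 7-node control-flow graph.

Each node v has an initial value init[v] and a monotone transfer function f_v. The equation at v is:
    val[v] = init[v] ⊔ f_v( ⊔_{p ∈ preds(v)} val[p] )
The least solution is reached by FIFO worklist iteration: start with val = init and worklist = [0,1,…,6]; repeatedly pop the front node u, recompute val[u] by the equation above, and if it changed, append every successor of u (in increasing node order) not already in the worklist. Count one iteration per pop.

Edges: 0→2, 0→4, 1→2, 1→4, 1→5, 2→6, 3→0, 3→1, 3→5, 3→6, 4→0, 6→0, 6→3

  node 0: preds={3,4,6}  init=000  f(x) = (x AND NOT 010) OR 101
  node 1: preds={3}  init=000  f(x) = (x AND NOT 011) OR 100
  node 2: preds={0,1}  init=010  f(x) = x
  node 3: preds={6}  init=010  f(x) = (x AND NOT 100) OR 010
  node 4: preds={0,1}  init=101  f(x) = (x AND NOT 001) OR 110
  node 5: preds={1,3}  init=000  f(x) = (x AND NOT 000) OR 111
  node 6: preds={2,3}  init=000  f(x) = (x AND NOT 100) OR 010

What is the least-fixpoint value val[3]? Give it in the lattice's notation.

011

Iteration log — 13 steps:
  step 1. node 0  ⊔preds=111  new=101  old=000  +wl: 
  step 2. node 1  ⊔preds=010  new=100  old=000  +wl: 
  step 3. node 2  ⊔preds=101  new=111  old=010  +wl: 
  step 4. node 3  ⊔preds=000  new=010  stable
  step 5. node 4  ⊔preds=101  new=111  old=101  +wl: 0
  step 6. node 5  ⊔preds=110  new=111  old=000  +wl: 
  step 7. node 6  ⊔preds=111  new=011  old=000  +wl: 3
  step 8. node 0  ⊔preds=111  new=101  stable
  step 9. node 3  ⊔preds=011  new=011  old=010  +wl: 0,1,5,6
  step 10. node 0  ⊔preds=111  new=101  stable
  step 11. node 1  ⊔preds=011  new=100  stable
  step 12. node 5  ⊔preds=111  new=111  stable
  step 13. node 6  ⊔preds=111  new=011  stable

Least fixpoint reached:
  node 0: 101
  node 1: 100
  node 2: 111
  node 3: 011
  node 4: 111
  node 5: 111
  node 6: 011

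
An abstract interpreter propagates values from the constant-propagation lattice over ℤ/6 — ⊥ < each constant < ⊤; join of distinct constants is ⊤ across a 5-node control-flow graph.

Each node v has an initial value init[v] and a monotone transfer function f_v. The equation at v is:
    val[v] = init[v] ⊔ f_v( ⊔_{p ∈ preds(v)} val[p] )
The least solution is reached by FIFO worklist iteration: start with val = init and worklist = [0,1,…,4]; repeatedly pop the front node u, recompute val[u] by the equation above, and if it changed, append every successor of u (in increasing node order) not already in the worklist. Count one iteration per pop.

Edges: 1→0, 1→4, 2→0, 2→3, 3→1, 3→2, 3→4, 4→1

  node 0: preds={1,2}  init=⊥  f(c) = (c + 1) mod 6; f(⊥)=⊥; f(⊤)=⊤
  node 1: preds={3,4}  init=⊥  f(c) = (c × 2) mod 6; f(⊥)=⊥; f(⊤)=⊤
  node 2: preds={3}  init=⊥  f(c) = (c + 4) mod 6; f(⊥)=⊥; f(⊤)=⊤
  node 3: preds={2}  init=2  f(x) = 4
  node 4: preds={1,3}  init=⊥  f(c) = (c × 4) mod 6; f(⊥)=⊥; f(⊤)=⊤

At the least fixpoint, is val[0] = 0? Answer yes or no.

no

Iteration log — 11 steps:
  step 1. node 0  ⊔preds=⊥  new=⊥  stable
  step 2. node 1  ⊔preds=2  new=4  old=⊥  +wl: 0
  step 3. node 2  ⊔preds=2  new=0  old=⊥  +wl: 
  step 4. node 3  ⊔preds=0  new=⊤  old=2  +wl: 1,2
  step 5. node 4  ⊔preds=⊤  new=⊤  old=⊥  +wl: 
  step 6. node 0  ⊔preds=⊤  new=⊤  old=⊥  +wl: 
  step 7. node 1  ⊔preds=⊤  new=⊤  old=4  +wl: 0,4
  step 8. node 2  ⊔preds=⊤  new=⊤  old=0  +wl: 3
  step 9. node 0  ⊔preds=⊤  new=⊤  stable
  step 10. node 4  ⊔preds=⊤  new=⊤  stable
  step 11. node 3  ⊔preds=⊤  new=⊤  stable

Least fixpoint reached:
  node 0: ⊤
  node 1: ⊤
  node 2: ⊤
  node 3: ⊤
  node 4: ⊤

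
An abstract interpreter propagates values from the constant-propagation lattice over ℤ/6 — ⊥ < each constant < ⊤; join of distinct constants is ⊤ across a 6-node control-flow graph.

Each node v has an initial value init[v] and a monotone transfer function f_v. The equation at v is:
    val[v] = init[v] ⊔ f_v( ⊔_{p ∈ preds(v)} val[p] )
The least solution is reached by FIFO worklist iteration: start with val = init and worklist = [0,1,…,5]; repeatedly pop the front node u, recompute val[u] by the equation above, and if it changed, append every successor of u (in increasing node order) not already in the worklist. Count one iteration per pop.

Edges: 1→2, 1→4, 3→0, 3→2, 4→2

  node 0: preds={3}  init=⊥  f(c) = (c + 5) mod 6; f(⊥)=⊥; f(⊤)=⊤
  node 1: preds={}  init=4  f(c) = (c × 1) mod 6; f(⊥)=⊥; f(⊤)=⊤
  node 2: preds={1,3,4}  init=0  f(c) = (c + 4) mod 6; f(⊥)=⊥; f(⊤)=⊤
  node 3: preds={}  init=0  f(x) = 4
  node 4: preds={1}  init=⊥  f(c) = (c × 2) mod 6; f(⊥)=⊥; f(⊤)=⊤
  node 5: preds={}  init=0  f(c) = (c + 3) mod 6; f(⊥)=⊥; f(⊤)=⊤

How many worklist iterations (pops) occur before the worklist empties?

8

Iteration log — 8 steps:
  step 1. node 0  ⊔preds=0  new=5  old=⊥  +wl: 
  step 2. node 1  ⊔preds=⊥  new=4  stable
  step 3. node 2  ⊔preds=⊤  new=⊤  old=0  +wl: 
  step 4. node 3  ⊔preds=⊥  new=⊤  old=0  +wl: 0,2
  step 5. node 4  ⊔preds=4  new=2  old=⊥  +wl: 
  step 6. node 5  ⊔preds=⊥  new=0  stable
  step 7. node 0  ⊔preds=⊤  new=⊤  old=5  +wl: 
  step 8. node 2  ⊔preds=⊤  new=⊤  stable

Least fixpoint reached:
  node 0: ⊤
  node 1: 4
  node 2: ⊤
  node 3: ⊤
  node 4: 2
  node 5: 0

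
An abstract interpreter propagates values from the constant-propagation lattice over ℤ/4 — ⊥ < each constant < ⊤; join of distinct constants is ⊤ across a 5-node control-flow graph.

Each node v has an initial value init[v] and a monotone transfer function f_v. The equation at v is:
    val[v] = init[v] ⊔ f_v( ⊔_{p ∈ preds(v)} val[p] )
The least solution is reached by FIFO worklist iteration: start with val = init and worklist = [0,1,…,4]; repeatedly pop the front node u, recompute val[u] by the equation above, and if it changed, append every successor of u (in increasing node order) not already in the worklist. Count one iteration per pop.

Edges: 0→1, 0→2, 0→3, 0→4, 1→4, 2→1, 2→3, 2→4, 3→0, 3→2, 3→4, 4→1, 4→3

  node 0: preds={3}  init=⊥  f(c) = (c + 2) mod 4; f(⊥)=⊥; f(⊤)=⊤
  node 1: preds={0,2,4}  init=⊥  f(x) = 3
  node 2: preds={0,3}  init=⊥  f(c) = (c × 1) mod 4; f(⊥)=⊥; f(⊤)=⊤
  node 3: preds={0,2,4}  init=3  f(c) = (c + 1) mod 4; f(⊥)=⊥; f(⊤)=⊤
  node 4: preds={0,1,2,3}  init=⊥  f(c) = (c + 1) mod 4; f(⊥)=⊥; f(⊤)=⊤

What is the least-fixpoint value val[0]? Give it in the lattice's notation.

⊤

Iteration log — 11 steps:
  step 1. node 0  ⊔preds=3  new=1  old=⊥  +wl: 
  step 2. node 1  ⊔preds=1  new=3  old=⊥  +wl: 
  step 3. node 2  ⊔preds=⊤  new=⊤  old=⊥  +wl: 1
  step 4. node 3  ⊔preds=⊤  new=⊤  old=3  +wl: 0,2
  step 5. node 4  ⊔preds=⊤  new=⊤  old=⊥  +wl: 3
  step 6. node 1  ⊔preds=⊤  new=3  stable
  step 7. node 0  ⊔preds=⊤  new=⊤  old=1  +wl: 1,4
  step 8. node 2  ⊔preds=⊤  new=⊤  stable
  step 9. node 3  ⊔preds=⊤  new=⊤  stable
  step 10. node 1  ⊔preds=⊤  new=3  stable
  step 11. node 4  ⊔preds=⊤  new=⊤  stable

Least fixpoint reached:
  node 0: ⊤
  node 1: 3
  node 2: ⊤
  node 3: ⊤
  node 4: ⊤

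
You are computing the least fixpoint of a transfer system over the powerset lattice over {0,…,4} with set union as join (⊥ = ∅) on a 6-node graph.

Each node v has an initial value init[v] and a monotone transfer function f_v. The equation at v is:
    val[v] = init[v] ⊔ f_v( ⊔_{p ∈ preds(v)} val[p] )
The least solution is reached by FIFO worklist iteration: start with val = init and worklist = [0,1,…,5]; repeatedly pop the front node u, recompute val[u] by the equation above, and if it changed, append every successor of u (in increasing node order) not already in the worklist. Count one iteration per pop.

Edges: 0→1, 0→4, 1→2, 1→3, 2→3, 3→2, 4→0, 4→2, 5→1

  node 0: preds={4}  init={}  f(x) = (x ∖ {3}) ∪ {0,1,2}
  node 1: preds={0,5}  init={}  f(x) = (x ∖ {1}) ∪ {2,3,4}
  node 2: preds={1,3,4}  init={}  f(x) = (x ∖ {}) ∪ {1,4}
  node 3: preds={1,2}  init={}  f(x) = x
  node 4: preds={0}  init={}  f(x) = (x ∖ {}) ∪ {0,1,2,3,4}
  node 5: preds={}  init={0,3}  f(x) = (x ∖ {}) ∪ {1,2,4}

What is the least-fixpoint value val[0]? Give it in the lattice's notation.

{0,1,2,4}

Iteration log — 10 steps:
  step 1. node 0  ⊔preds={}  new={0,1,2}  old={}  +wl: 
  step 2. node 1  ⊔preds={0,1,2,3}  new={0,2,3,4}  old={}  +wl: 
  step 3. node 2  ⊔preds={0,2,3,4}  new={0,1,2,3,4}  old={}  +wl: 
  step 4. node 3  ⊔preds={0,1,2,3,4}  new={0,1,2,3,4}  old={}  +wl: 2
  step 5. node 4  ⊔preds={0,1,2}  new={0,1,2,3,4}  old={}  +wl: 0
  step 6. node 5  ⊔preds={}  new={0,1,2,3,4}  old={0,3}  +wl: 1
  step 7. node 2  ⊔preds={0,1,2,3,4}  new={0,1,2,3,4}  stable
  step 8. node 0  ⊔preds={0,1,2,3,4}  new={0,1,2,4}  old={0,1,2}  +wl: 4
  step 9. node 1  ⊔preds={0,1,2,3,4}  new={0,2,3,4}  stable
  step 10. node 4  ⊔preds={0,1,2,4}  new={0,1,2,3,4}  stable

Least fixpoint reached:
  node 0: {0,1,2,4}
  node 1: {0,2,3,4}
  node 2: {0,1,2,3,4}
  node 3: {0,1,2,3,4}
  node 4: {0,1,2,3,4}
  node 5: {0,1,2,3,4}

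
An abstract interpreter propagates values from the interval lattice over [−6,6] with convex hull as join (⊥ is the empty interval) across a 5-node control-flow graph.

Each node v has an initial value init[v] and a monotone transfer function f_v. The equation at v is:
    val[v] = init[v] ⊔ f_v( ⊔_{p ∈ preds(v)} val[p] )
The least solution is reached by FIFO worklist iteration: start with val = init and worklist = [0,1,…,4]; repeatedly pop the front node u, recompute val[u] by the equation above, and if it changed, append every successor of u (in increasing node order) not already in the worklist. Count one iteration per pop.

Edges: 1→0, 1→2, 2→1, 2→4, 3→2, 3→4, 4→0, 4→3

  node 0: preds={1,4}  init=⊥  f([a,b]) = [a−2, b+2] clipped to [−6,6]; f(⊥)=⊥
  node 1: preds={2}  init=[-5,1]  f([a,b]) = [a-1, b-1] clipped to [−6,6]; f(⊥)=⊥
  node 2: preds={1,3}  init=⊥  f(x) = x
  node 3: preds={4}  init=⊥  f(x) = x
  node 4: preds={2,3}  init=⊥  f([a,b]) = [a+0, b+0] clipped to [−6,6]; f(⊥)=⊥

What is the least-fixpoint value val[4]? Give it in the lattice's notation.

[-6,1]

Iteration log — 15 steps:
  step 1. node 0  ⊔preds=[-5,1]  new=[-6,3]  old=⊥  +wl: 
  step 2. node 1  ⊔preds=⊥  new=[-5,1]  stable
  step 3. node 2  ⊔preds=[-5,1]  new=[-5,1]  old=⊥  +wl: 1
  step 4. node 3  ⊔preds=⊥  new=⊥  stable
  step 5. node 4  ⊔preds=[-5,1]  new=[-5,1]  old=⊥  +wl: 0,3
  step 6. node 1  ⊔preds=[-5,1]  new=[-6,1]  old=[-5,1]  +wl: 2
  step 7. node 0  ⊔preds=[-6,1]  new=[-6,3]  stable
  step 8. node 3  ⊔preds=[-5,1]  new=[-5,1]  old=⊥  +wl: 4
  step 9. node 2  ⊔preds=[-6,1]  new=[-6,1]  old=[-5,1]  +wl: 1
  step 10. node 4  ⊔preds=[-6,1]  new=[-6,1]  old=[-5,1]  +wl: 0,3
  step 11. node 1  ⊔preds=[-6,1]  new=[-6,1]  stable
  step 12. node 0  ⊔preds=[-6,1]  new=[-6,3]  stable
  step 13. node 3  ⊔preds=[-6,1]  new=[-6,1]  old=[-5,1]  +wl: 2,4
  step 14. node 2  ⊔preds=[-6,1]  new=[-6,1]  stable
  step 15. node 4  ⊔preds=[-6,1]  new=[-6,1]  stable

Least fixpoint reached:
  node 0: [-6,3]
  node 1: [-6,1]
  node 2: [-6,1]
  node 3: [-6,1]
  node 4: [-6,1]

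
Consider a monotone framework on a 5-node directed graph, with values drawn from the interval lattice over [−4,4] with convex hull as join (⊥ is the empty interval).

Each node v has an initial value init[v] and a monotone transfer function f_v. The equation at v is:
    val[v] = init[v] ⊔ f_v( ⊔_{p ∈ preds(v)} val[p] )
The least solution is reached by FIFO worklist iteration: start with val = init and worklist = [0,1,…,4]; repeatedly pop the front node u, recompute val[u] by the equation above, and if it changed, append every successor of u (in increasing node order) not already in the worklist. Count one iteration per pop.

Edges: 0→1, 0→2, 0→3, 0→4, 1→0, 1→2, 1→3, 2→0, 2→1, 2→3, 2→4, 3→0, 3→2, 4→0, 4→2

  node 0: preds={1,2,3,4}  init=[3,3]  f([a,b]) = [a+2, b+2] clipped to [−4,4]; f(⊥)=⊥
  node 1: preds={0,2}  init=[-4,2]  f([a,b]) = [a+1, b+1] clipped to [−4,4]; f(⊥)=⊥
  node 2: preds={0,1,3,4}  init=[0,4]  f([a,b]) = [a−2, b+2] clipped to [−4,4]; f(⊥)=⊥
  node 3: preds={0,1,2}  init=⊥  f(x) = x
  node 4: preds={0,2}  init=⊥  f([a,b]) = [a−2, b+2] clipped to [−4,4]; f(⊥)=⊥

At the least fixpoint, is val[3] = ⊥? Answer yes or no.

no

Iteration log — 8 steps:
  step 1. node 0  ⊔preds=[-4,4]  new=[-2,4]  old=[3,3]  +wl: 
  step 2. node 1  ⊔preds=[-2,4]  new=[-4,4]  old=[-4,2]  +wl: 0
  step 3. node 2  ⊔preds=[-4,4]  new=[-4,4]  old=[0,4]  +wl: 1
  step 4. node 3  ⊔preds=[-4,4]  new=[-4,4]  old=⊥  +wl: 2
  step 5. node 4  ⊔preds=[-4,4]  new=[-4,4]  old=⊥  +wl: 
  step 6. node 0  ⊔preds=[-4,4]  new=[-2,4]  stable
  step 7. node 1  ⊔preds=[-4,4]  new=[-4,4]  stable
  step 8. node 2  ⊔preds=[-4,4]  new=[-4,4]  stable

Least fixpoint reached:
  node 0: [-2,4]
  node 1: [-4,4]
  node 2: [-4,4]
  node 3: [-4,4]
  node 4: [-4,4]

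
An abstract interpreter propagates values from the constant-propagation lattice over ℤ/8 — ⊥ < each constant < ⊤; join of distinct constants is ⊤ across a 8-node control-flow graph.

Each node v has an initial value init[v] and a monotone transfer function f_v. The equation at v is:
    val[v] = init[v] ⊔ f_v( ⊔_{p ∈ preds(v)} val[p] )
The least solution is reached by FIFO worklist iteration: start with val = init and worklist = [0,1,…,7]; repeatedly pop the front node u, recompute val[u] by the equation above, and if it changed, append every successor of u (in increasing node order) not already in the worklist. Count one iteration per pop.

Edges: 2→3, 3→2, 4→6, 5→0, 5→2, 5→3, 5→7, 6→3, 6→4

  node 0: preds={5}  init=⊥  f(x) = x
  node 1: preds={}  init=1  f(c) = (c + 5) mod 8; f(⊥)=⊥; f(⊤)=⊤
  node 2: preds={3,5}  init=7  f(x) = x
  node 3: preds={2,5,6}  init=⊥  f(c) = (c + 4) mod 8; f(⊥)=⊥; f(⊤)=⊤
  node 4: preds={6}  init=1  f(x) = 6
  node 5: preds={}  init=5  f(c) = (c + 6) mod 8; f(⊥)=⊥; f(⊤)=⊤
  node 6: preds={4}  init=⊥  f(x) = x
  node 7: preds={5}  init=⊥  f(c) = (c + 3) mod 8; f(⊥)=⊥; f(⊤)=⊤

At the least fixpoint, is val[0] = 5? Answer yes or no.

yes

Trace (11 dequeues):
  [1] u=0 | in 5 | out 5 | prev ⊥ | push {}
  [2] u=1 | in ⊥ | out 1 | ==
  [3] u=2 | in 5 | out ⊤ | prev 7 | push {}
  [4] u=3 | in ⊤ | out ⊤ | prev ⊥ | push {2}
  [5] u=4 | in ⊥ | out ⊤ | prev 1 | push {}
  [6] u=5 | in ⊥ | out 5 | ==
  [7] u=6 | in ⊤ | out ⊤ | prev ⊥ | push {3,4}
  [8] u=7 | in 5 | out 0 | prev ⊥ | push {}
  [9] u=2 | in ⊤ | out ⊤ | ==
  [10] u=3 | in ⊤ | out ⊤ | ==
  [11] u=4 | in ⊤ | out ⊤ | ==

Converged values:
  [0] 5
  [1] 1
  [2] ⊤
  [3] ⊤
  [4] ⊤
  [5] 5
  [6] ⊤
  [7] 0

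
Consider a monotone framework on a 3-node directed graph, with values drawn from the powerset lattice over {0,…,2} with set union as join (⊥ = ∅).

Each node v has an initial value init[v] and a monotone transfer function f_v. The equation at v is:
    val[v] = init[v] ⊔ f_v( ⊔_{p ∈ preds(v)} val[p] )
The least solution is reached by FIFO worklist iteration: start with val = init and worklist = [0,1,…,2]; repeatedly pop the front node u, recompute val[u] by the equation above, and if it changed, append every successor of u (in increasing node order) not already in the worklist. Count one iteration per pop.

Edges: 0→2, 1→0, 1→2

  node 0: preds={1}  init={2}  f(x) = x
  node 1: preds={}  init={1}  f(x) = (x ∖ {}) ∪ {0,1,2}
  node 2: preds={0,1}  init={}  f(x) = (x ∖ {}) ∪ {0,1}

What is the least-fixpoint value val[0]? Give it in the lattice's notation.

Iteration log — 5 steps:
  step 1. node 0  ⊔preds={1}  new={1,2}  old={2}  +wl: 
  step 2. node 1  ⊔preds={}  new={0,1,2}  old={1}  +wl: 0
  step 3. node 2  ⊔preds={0,1,2}  new={0,1,2}  old={}  +wl: 
  step 4. node 0  ⊔preds={0,1,2}  new={0,1,2}  old={1,2}  +wl: 2
  step 5. node 2  ⊔preds={0,1,2}  new={0,1,2}  stable

Least fixpoint reached:
  node 0: {0,1,2}
  node 1: {0,1,2}
  node 2: {0,1,2}

{0,1,2}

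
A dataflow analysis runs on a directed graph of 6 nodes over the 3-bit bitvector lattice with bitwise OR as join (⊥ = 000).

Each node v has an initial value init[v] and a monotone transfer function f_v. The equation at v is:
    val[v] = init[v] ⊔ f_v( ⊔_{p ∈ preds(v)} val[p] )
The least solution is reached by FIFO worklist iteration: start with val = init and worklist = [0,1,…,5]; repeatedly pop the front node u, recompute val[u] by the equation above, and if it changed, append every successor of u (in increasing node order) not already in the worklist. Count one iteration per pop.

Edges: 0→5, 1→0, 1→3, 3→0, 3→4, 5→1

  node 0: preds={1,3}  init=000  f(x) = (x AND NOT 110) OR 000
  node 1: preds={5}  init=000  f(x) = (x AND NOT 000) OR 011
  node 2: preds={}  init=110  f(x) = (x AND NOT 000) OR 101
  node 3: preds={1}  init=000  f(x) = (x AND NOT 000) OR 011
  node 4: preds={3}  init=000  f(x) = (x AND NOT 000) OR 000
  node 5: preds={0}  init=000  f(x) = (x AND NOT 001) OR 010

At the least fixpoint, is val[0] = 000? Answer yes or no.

Trace (9 dequeues):
  [1] u=0 | in 000 | out 000 | ==
  [2] u=1 | in 000 | out 011 | prev 000 | push {0}
  [3] u=2 | in 000 | out 111 | prev 110 | push {}
  [4] u=3 | in 011 | out 011 | prev 000 | push {}
  [5] u=4 | in 011 | out 011 | prev 000 | push {}
  [6] u=5 | in 000 | out 010 | prev 000 | push {1}
  [7] u=0 | in 011 | out 001 | prev 000 | push {5}
  [8] u=1 | in 010 | out 011 | ==
  [9] u=5 | in 001 | out 010 | ==

Converged values:
  [0] 001
  [1] 011
  [2] 111
  [3] 011
  [4] 011
  [5] 010

no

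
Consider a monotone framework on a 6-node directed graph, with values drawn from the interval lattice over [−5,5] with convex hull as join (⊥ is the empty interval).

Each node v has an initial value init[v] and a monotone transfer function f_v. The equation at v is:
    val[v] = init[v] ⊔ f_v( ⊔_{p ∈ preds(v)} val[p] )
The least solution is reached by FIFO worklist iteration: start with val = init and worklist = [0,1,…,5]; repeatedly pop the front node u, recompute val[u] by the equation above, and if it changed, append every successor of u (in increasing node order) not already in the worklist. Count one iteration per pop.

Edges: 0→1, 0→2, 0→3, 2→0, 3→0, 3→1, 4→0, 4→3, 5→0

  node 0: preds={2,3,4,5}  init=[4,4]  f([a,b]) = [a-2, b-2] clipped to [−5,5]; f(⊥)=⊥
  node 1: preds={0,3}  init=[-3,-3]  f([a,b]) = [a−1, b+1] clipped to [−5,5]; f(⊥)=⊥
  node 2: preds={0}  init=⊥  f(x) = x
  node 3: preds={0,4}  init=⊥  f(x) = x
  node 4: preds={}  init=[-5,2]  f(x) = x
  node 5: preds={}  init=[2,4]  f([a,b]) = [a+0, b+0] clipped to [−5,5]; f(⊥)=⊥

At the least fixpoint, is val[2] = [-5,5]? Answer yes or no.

no

Trace (8 dequeues):
  [1] u=0 | in [-5,4] | out [-5,4] | prev [4,4] | push {}
  [2] u=1 | in [-5,4] | out [-5,5] | prev [-3,-3] | push {}
  [3] u=2 | in [-5,4] | out [-5,4] | prev ⊥ | push {0}
  [4] u=3 | in [-5,4] | out [-5,4] | prev ⊥ | push {1}
  [5] u=4 | in ⊥ | out [-5,2] | ==
  [6] u=5 | in ⊥ | out [2,4] | ==
  [7] u=0 | in [-5,4] | out [-5,4] | ==
  [8] u=1 | in [-5,4] | out [-5,5] | ==

Converged values:
  [0] [-5,4]
  [1] [-5,5]
  [2] [-5,4]
  [3] [-5,4]
  [4] [-5,2]
  [5] [2,4]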